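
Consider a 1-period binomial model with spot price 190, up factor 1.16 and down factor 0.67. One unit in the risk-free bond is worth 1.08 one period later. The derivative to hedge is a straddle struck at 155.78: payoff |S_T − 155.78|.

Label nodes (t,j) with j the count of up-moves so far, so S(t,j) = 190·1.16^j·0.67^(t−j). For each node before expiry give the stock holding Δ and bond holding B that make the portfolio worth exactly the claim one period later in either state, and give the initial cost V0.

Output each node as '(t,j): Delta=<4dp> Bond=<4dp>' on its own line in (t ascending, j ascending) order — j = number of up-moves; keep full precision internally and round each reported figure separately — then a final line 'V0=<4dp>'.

Under the risk-neutral measure, an up-move has probability p* = (R−d)/(u−d) = 0.8367 and values discount at R = 1.08.
Payoff layer (t=1): V(1,0)=28.4800, V(1,1)=64.6200
  t=0,j=0: stock 190.0000 → up 220.4000 (V=64.6200), down 127.3000 (V=28.4800). Price 54.3700; hedge Δ=0.3882, bond B=-19.3851.
Self-financing check: at every node Δ·S+B equals the discounted successor values.

(0,0): Delta=0.3882 Bond=-19.3851
V0=54.3700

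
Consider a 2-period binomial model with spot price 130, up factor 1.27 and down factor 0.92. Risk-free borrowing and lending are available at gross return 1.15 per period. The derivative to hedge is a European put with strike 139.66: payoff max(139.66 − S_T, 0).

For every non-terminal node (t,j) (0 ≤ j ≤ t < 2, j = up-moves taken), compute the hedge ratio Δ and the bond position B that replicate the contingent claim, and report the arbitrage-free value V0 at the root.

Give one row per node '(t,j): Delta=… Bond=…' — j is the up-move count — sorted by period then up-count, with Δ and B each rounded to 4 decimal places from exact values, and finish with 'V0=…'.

(0,0): Delta=-0.1941 Bond=27.8712
(1,0): Delta=-0.7078 Bond=93.4846
(1,1): Delta=0.0000 Bond=0.0000
V0=2.6335

Under the risk-neutral measure, an up-move has probability p* = (R−d)/(u−d) = 0.6571 and values discount at R = 1.15.
Payoff layer (t=2): V(2,0)=29.6280, V(2,1)=0.0000, V(2,2)=0.0000
  t=1,j=0: stock 119.6000 → up 151.8920 (V=0.0000), down 110.0320 (V=29.6280). Price 8.8332; hedge Δ=-0.7078, bond B=93.4846.
  t=1,j=1: stock 165.1000 → up 209.6770 (V=0.0000), down 151.8920 (V=0.0000). Price 0.0000; hedge Δ=0.0000, bond B=0.0000.
  t=0,j=0: stock 130.0000 → up 165.1000 (V=0.0000), down 119.6000 (V=8.8332). Price 2.6335; hedge Δ=-0.1941, bond B=27.8712.
Each (Δ,B) replicates both successor values, so the strategy is self-financing and V0 is arbitrage-free.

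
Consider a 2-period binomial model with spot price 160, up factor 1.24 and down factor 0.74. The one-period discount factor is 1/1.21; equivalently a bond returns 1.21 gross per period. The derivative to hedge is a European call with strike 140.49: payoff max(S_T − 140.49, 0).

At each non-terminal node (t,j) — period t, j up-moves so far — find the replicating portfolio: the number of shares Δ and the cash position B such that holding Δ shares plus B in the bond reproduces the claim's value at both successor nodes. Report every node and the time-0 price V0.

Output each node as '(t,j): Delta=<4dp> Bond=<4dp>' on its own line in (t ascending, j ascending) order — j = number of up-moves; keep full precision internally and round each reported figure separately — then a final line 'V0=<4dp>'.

Risk-neutral probability p* = (R−d)/(u−d) = (1.21−0.74)/(1.24−0.74) = 0.9400.
Terminal values V(2,·): V(2,0)=0.0000, V(2,1)=6.3260, V(2,2)=105.5260
(1,0): S=118.4000. Δ = (V_up−V_dn)/(S_up−S_dn) = (6.3260−0.0000)/(146.8160−87.6160) = 0.1069. V = [p*·6.3260 + (1−p*)·0.0000]/1.21 = 4.9144. B = V − Δ·S = -7.7376.
(1,1): S=198.4000. Δ = (V_up−V_dn)/(S_up−S_dn) = (105.5260−6.3260)/(246.0160−146.8160) = 1.0000. V = [p*·105.5260 + (1−p*)·6.3260]/1.21 = 82.2926. B = V − Δ·S = -116.1074.
(0,0): S=160.0000. Δ = (V_up−V_dn)/(S_up−S_dn) = (82.2926−4.9144)/(198.4000−118.4000) = 0.9672. V = [p*·82.2926 + (1−p*)·4.9144]/1.21 = 64.1734. B = V − Δ·S = -90.5828.
Root portfolio cost Δ·160+B reproduces V0=64.1734.

(0,0): Delta=0.9672 Bond=-90.5828
(1,0): Delta=0.1069 Bond=-7.7376
(1,1): Delta=1.0000 Bond=-116.1074
V0=64.1734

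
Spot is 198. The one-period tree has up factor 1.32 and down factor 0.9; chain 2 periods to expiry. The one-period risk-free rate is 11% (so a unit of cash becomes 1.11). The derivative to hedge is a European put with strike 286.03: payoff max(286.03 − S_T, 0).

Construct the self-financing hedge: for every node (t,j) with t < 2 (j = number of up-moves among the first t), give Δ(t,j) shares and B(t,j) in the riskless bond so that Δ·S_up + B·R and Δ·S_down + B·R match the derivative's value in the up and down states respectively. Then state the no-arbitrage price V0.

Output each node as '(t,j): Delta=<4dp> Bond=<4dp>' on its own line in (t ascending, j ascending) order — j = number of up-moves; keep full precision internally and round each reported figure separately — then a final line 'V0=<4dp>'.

(0,0): Delta=-0.6806 Bond=180.8725
(1,0): Delta=-1.0000 Bond=257.6847
(1,1): Delta=-0.4628 Bond=143.8523
V0=46.1127

Under the risk-neutral measure, an up-move has probability p* = (R−d)/(u−d) = 0.5000 and values discount at R = 1.11.
Terminal values V(2,·): V(2,0)=125.6500, V(2,1)=50.8060, V(2,2)=0.0000
(1,0): S=178.2000. Δ = (V_up−V_dn)/(S_up−S_dn) = (50.8060−125.6500)/(235.2240−160.3800) = -1.0000. V = [p*·50.8060 + (1−p*)·125.6500]/1.11 = 79.4847. B = V − Δ·S = 257.6847.
(1,1): S=261.3600. Δ = (V_up−V_dn)/(S_up−S_dn) = (0.0000−50.8060)/(344.9952−235.2240) = -0.4628. V = [p*·0.0000 + (1−p*)·50.8060]/1.11 = 22.8856. B = V − Δ·S = 143.8523.
(0,0): S=198.0000. Δ = (V_up−V_dn)/(S_up−S_dn) = (22.8856−79.4847)/(261.3600−178.2000) = -0.6806. V = [p*·22.8856 + (1−p*)·79.4847]/1.11 = 46.1127. B = V − Δ·S = 180.8725.
Root portfolio cost Δ·198+B reproduces V0=46.1127.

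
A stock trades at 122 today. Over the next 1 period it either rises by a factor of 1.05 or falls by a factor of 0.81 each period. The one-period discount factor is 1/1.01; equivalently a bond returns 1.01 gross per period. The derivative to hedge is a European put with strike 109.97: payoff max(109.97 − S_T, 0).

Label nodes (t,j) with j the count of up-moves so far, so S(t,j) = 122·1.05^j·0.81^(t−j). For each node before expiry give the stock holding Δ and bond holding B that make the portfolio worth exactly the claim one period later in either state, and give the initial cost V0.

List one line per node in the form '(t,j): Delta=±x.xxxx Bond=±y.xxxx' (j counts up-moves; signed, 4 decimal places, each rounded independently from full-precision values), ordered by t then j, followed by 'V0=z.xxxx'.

The replicating-portfolio and risk-neutral prices coincide; use p* = (1.01−0.81)/(1.05−0.81) = 0.8333 for the latter.
Terminal values V(1,·): V(1,0)=11.1500, V(1,1)=0.0000
  t=0,j=0: stock 122.0000 → up 128.1000 (V=0.0000), down 98.8200 (V=11.1500). Price 1.8399; hedge Δ=-0.3808, bond B=48.2983.
Each (Δ,B) replicates both successor values, so the strategy is self-financing and V0 is arbitrage-free.

(0,0): Delta=-0.3808 Bond=48.2983
V0=1.8399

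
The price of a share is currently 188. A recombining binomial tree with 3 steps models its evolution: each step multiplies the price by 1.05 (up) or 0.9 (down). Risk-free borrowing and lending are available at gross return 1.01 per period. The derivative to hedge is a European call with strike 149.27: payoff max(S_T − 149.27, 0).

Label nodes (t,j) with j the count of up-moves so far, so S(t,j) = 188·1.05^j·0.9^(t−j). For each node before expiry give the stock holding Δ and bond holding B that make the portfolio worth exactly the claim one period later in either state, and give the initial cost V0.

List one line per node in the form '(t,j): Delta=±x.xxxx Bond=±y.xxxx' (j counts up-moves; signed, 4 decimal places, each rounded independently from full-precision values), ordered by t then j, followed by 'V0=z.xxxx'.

Since d<R<u, set p* = (R−d)/(u−d) = 0.7333; price each node as the discounted p*-expectation of its children.
Terminal payoffs: V(3,0)=0.0000, V(3,1)=10.6240, V(3,2)=37.2730, V(3,3)=68.3635
(2,0): S=152.2800. Δ = (V_up−V_dn)/(S_up−S_dn) = (10.6240−0.0000)/(159.8940−137.0520) = 0.4651. V = [p*·10.6240 + (1−p*)·0.0000]/1.01 = 7.7138. B = V − Δ·S = -63.1129.
(2,1): S=177.6600. Δ = (V_up−V_dn)/(S_up−S_dn) = (37.2730−10.6240)/(186.5430−159.8940) = 1.0000. V = [p*·37.2730 + (1−p*)·10.6240]/1.01 = 29.8679. B = V − Δ·S = -147.7921.
(2,2): S=207.2700. Δ = (V_up−V_dn)/(S_up−S_dn) = (68.3635−37.2730)/(217.6335−186.5430) = 1.0000. V = [p*·68.3635 + (1−p*)·37.2730]/1.01 = 59.4779. B = V − Δ·S = -147.7921.
(1,0): S=169.2000. Δ = (V_up−V_dn)/(S_up−S_dn) = (29.8679−7.7138)/(177.6600−152.2800) = 0.8729. V = [p*·29.8679 + (1−p*)·7.7138]/1.01 = 23.7229. B = V − Δ·S = -123.9712.
(1,1): S=197.4000. Δ = (V_up−V_dn)/(S_up−S_dn) = (59.4779−29.8679)/(207.2700−177.6600) = 1.0000. V = [p*·59.4779 + (1−p*)·29.8679]/1.01 = 51.0712. B = V − Δ·S = -146.3288.
(0,0): S=188.0000. Δ = (V_up−V_dn)/(S_up−S_dn) = (51.0712−23.7229)/(197.4000−169.2000) = 0.9698. V = [p*·51.0712 + (1−p*)·23.7229]/1.01 = 43.3449. B = V − Δ·S = -138.9770.
Each (Δ,B) replicates both successor values, so the strategy is self-financing and V0 is arbitrage-free.

(0,0): Delta=0.9698 Bond=-138.9770
(1,0): Delta=0.8729 Bond=-123.9712
(1,1): Delta=1.0000 Bond=-146.3288
(2,0): Delta=0.4651 Bond=-63.1129
(2,1): Delta=1.0000 Bond=-147.7921
(2,2): Delta=1.0000 Bond=-147.7921
V0=43.3449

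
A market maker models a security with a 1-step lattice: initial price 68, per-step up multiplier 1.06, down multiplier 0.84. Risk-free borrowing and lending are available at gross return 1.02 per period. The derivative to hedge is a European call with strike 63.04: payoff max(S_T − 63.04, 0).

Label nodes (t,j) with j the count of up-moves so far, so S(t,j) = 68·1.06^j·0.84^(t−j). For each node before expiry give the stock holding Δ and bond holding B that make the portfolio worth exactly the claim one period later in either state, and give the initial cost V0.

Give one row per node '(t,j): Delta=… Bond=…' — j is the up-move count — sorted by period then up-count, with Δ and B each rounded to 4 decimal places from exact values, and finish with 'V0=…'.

Since d<R<u, set p* = (R−d)/(u−d) = 0.8182; price each node as the discounted p*-expectation of its children.
Payoff layer (t=1): V(1,0)=0.0000, V(1,1)=9.0400
Node (0,0) S=68.0000: V=(p*·9.0400+(1−p*)·0.0000)/1.02=7.2513; Δ=(9.0400−0.0000)/(72.0800−57.1200)=0.6043; B=V−Δ·S=-33.8396
The time-0 hedge costs 7.2513, which is the no-arbitrage price.

(0,0): Delta=0.6043 Bond=-33.8396
V0=7.2513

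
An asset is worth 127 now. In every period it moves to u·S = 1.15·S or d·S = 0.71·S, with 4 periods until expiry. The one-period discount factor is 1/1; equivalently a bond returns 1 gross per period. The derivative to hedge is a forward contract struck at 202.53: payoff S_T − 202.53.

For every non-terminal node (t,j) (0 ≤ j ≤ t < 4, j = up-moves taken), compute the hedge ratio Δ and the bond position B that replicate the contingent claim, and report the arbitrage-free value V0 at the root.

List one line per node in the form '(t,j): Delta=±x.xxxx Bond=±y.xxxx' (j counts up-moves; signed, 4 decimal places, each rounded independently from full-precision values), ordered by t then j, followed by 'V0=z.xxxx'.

(0,0): Delta=1.0000 Bond=-202.5300
(1,0): Delta=1.0000 Bond=-202.5300
(1,1): Delta=1.0000 Bond=-202.5300
(2,0): Delta=1.0000 Bond=-202.5300
(2,1): Delta=1.0000 Bond=-202.5300
(2,2): Delta=1.0000 Bond=-202.5300
(3,0): Delta=1.0000 Bond=-202.5300
(3,1): Delta=1.0000 Bond=-202.5300
(3,2): Delta=1.0000 Bond=-202.5300
(3,3): Delta=1.0000 Bond=-202.5300
V0=-75.5300

Since d<R<u, set p* = (R−d)/(u−d) = 0.6591; price each node as the discounted p*-expectation of its children.
Terminal payoffs: V(4,0)=-170.2572, V(4,1)=-150.2571, V(4,2)=-117.8626, V(4,3)=-65.3927, V(4,4)=19.5938
  t=3,j=0: stock 45.4547 → up 52.2729 (V=-150.2571), down 32.2728 (V=-170.2572). Price -157.0753; hedge Δ=1.0000, bond B=-202.5300.
  t=3,j=1: stock 73.6238 → up 84.6674 (V=-117.8626), down 52.2729 (V=-150.2571). Price -128.9062; hedge Δ=1.0000, bond B=-202.5300.
  t=3,j=2: stock 119.2498 → up 137.1373 (V=-65.3927), down 84.6674 (V=-117.8626). Price -83.2802; hedge Δ=1.0000, bond B=-202.5300.
  t=3,j=3: stock 193.1511 → up 222.1238 (V=19.5938), down 137.1373 (V=-65.3927). Price -9.3789; hedge Δ=1.0000, bond B=-202.5300.
  t=2,j=0: stock 64.0207 → up 73.6238 (V=-128.9062), down 45.4547 (V=-157.0753). Price -138.5093; hedge Δ=1.0000, bond B=-202.5300.
  t=2,j=1: stock 103.6955 → up 119.2498 (V=-83.2802), down 73.6238 (V=-128.9062). Price -98.8345; hedge Δ=1.0000, bond B=-202.5300.
  t=2,j=2: stock 167.9575 → up 193.1511 (V=-9.3789), down 119.2498 (V=-83.2802). Price -34.5725; hedge Δ=1.0000, bond B=-202.5300.
  t=1,j=0: stock 90.1700 → up 103.6955 (V=-98.8345), down 64.0207 (V=-138.5093). Price -112.3600; hedge Δ=1.0000, bond B=-202.5300.
  t=1,j=1: stock 146.0500 → up 167.9575 (V=-34.5725), down 103.6955 (V=-98.8345). Price -56.4800; hedge Δ=1.0000, bond B=-202.5300.
  t=0,j=0: stock 127.0000 → up 146.0500 (V=-56.4800), down 90.1700 (V=-112.3600). Price -75.5300; hedge Δ=1.0000, bond B=-202.5300.
Each (Δ,B) replicates both successor values, so the strategy is self-financing and V0 is arbitrage-free.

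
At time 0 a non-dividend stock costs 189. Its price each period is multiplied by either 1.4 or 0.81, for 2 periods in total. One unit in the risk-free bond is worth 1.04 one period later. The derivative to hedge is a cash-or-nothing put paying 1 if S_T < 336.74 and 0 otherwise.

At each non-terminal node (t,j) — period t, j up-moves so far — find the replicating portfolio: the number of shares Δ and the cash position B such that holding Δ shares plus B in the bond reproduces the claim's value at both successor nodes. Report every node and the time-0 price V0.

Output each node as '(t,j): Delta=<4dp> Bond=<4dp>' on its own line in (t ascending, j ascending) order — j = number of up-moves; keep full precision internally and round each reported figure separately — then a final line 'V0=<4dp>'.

Since d<R<u, set p* = (R−d)/(u−d) = 0.3898; price each node as the discounted p*-expectation of its children.
At expiry t=2: V(2,0)=1.0000, V(2,1)=1.0000, V(2,2)=0.0000
(1,0): S=153.0900. Δ = (V_up−V_dn)/(S_up−S_dn) = (1.0000−1.0000)/(214.3260−124.0029) = 0.0000. V = [p*·1.0000 + (1−p*)·1.0000]/1.04 = 0.9615. B = V − Δ·S = 0.9615.
(1,1): S=264.6000. Δ = (V_up−V_dn)/(S_up−S_dn) = (0.0000−1.0000)/(370.4400−214.3260) = -0.0064. V = [p*·0.0000 + (1−p*)·1.0000]/1.04 = 0.5867. B = V − Δ·S = 2.2816.
(0,0): S=189.0000. Δ = (V_up−V_dn)/(S_up−S_dn) = (0.5867−0.9615)/(264.6000−153.0900) = -0.0034. V = [p*·0.5867 + (1−p*)·0.9615]/1.04 = 0.7841. B = V − Δ·S = 1.4194.
Check: Δ(0,0)·S0 + B(0,0) = 0.7841 = V0.

(0,0): Delta=-0.0034 Bond=1.4194
(1,0): Delta=0.0000 Bond=0.9615
(1,1): Delta=-0.0064 Bond=2.2816
V0=0.7841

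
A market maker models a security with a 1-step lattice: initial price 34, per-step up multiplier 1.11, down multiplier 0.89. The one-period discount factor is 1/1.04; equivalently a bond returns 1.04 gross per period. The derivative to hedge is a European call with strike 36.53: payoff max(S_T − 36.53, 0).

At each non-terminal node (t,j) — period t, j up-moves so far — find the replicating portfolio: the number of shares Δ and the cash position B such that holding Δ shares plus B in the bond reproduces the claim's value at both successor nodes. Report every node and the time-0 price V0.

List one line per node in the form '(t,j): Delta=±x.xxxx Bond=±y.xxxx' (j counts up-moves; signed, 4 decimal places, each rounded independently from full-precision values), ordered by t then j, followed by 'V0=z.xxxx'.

Under the risk-neutral measure, an up-move has probability p* = (R−d)/(u−d) = 0.6818 and values discount at R = 1.04.
Terminal payoffs: V(1,0)=0.0000, V(1,1)=1.2100
Node (0,0) S=34.0000: V=(p*·1.2100+(1−p*)·0.0000)/1.04=0.7933; Δ=(1.2100−0.0000)/(37.7400−30.2600)=0.1618; B=V−Δ·S=-4.7067
Check: Δ(0,0)·S0 + B(0,0) = 0.7933 = V0.

(0,0): Delta=0.1618 Bond=-4.7067
V0=0.7933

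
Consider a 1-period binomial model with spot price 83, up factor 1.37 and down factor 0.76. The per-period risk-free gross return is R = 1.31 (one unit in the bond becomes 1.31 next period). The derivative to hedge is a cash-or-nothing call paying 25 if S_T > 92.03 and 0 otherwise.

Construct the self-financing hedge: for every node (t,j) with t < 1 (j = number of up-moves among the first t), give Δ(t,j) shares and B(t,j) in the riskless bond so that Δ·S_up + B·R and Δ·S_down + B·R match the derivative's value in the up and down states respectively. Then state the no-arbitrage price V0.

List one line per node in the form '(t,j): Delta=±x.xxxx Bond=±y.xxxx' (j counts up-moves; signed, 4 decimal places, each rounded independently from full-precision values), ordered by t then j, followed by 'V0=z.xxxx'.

No-arbitrage ⇒ martingale measure with p* = (R−d)/(u−d) = 0.9016.
Terminal payoffs: V(1,0)=0.0000, V(1,1)=25.0000
(0,0): S=83.0000. Δ = (V_up−V_dn)/(S_up−S_dn) = (25.0000−0.0000)/(113.7100−63.0800) = 0.4938. V = [p*·25.0000 + (1−p*)·0.0000]/1.31 = 17.2069. B = V − Δ·S = -23.7767.
The time-0 hedge costs 17.2069, which is the no-arbitrage price.

(0,0): Delta=0.4938 Bond=-23.7767
V0=17.2069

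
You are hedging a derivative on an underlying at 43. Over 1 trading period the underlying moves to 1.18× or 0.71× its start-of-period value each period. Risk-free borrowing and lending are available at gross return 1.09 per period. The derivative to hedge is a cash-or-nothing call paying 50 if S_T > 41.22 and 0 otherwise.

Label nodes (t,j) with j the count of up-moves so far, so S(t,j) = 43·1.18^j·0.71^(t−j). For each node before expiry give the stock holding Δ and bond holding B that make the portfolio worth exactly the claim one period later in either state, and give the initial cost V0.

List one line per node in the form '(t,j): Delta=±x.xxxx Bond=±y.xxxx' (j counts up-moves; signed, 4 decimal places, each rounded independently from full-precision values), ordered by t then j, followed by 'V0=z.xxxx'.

(0,0): Delta=2.4740 Bond=-69.2953
V0=37.0876

Under the risk-neutral measure, an up-move has probability p* = (R−d)/(u−d) = 0.8085 and values discount at R = 1.09.
Terminal payoffs: V(1,0)=0.0000, V(1,1)=50.0000
Node (0,0) S=43.0000: V=(p*·50.0000+(1−p*)·0.0000)/1.09=37.0876; Δ=(50.0000−0.0000)/(50.7400−30.5300)=2.4740; B=V−Δ·S=-69.2953
The time-0 hedge costs 37.0876, which is the no-arbitrage price.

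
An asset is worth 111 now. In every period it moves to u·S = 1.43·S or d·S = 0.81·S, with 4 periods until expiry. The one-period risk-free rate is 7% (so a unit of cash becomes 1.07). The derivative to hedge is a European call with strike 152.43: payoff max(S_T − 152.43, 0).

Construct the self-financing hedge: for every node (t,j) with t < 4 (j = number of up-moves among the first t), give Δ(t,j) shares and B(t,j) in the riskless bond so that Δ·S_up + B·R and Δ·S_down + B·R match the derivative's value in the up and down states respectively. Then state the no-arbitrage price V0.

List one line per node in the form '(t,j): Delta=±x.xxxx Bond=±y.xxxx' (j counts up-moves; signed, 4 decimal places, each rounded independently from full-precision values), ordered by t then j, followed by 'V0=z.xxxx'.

No-arbitrage ⇒ martingale measure with p* = (R−d)/(u−d) = 0.4194.
Terminal values V(4,·): V(4,0)=0.0000, V(4,1)=0.0000, V(4,2)=0.0000, V(4,3)=110.4855, V(4,4)=311.7294
  t=3,j=0: stock 58.9900 → up 84.3556 (V=0.0000), down 47.7819 (V=0.0000). Price 0.0000; hedge Δ=0.0000, bond B=0.0000.
  t=3,j=1: stock 104.1428 → up 148.9241 (V=0.0000), down 84.3556 (V=0.0000). Price 0.0000; hedge Δ=0.0000, bond B=0.0000.
  t=3,j=2: stock 183.8570 → up 262.9155 (V=110.4855), down 148.9241 (V=0.0000). Price 43.3015; hedge Δ=0.9692, bond B=-134.9008.
  t=3,j=3: stock 324.5870 → up 464.1594 (V=311.7294), down 262.9155 (V=110.4855). Price 182.1290; hedge Δ=1.0000, bond B=-142.4579.
  t=2,j=0: stock 72.8271 → up 104.1428 (V=0.0000), down 58.9900 (V=0.0000). Price 0.0000; hedge Δ=0.0000, bond B=0.0000.
  t=2,j=1: stock 128.5713 → up 183.8570 (V=43.3015), down 104.1428 (V=0.0000). Price 16.9707; hedge Δ=0.5432, bond B=-52.8704.
  t=2,j=2: stock 226.9839 → up 324.5870 (V=182.1290), down 183.8570 (V=43.3015). Price 94.8780; hedge Δ=0.9865, bond B=-129.0373.
  t=1,j=0: stock 89.9100 → up 128.5713 (V=16.9707), down 72.8271 (V=0.0000). Price 6.6512; hedge Δ=0.3044, bond B=-20.7210.
  t=1,j=1: stock 158.7300 → up 226.9839 (V=94.8780), down 128.5713 (V=16.9707). Price 46.3940; hedge Δ=0.7916, bond B=-79.2630.
  t=0,j=0: stock 111.0000 → up 158.7300 (V=46.3940), down 89.9100 (V=6.6512). Price 21.7921; hedge Δ=0.5775, bond B=-42.3092.
Check: Δ(0,0)·S0 + B(0,0) = 21.7921 = V0.

(0,0): Delta=0.5775 Bond=-42.3092
(1,0): Delta=0.3044 Bond=-20.7210
(1,1): Delta=0.7916 Bond=-79.2630
(2,0): Delta=0.0000 Bond=0.0000
(2,1): Delta=0.5432 Bond=-52.8704
(2,2): Delta=0.9865 Bond=-129.0373
(3,0): Delta=0.0000 Bond=0.0000
(3,1): Delta=0.0000 Bond=0.0000
(3,2): Delta=0.9692 Bond=-134.9008
(3,3): Delta=1.0000 Bond=-142.4579
V0=21.7921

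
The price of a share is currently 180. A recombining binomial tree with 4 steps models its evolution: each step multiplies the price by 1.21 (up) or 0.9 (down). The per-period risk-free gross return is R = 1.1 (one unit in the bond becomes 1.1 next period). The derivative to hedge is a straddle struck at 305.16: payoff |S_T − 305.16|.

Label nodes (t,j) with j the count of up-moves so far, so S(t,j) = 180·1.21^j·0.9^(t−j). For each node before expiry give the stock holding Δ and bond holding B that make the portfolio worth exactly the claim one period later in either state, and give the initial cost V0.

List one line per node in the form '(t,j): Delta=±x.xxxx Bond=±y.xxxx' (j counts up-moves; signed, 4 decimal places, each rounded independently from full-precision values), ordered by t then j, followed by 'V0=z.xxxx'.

Since d<R<u, set p* = (R−d)/(u−d) = 0.6452; price each node as the discounted p*-expectation of its children.
Terminal values V(4,·): V(4,0)=187.0620, V(4,1)=146.3838, V(4,2)=91.6942, V(4,3)=18.1671, V(4,4)=80.6860
(3,0): S=131.2200. Δ = (V_up−V_dn)/(S_up−S_dn) = (146.3838−187.0620)/(158.7762−118.0980) = -1.0000. V = [p*·146.3838 + (1−p*)·187.0620]/1.1 = 146.1982. B = V − Δ·S = 277.4182.
(3,1): S=176.4180. Δ = (V_up−V_dn)/(S_up−S_dn) = (91.6942−146.3838)/(213.4658−158.7762) = -1.0000. V = [p*·91.6942 + (1−p*)·146.3838]/1.1 = 101.0002. B = V − Δ·S = 277.4182.
(3,2): S=237.1842. Δ = (V_up−V_dn)/(S_up−S_dn) = (18.1671−91.6942)/(286.9929−213.4658) = -1.0000. V = [p*·18.1671 + (1−p*)·91.6942]/1.1 = 40.2340. B = V − Δ·S = 277.4182.
(3,3): S=318.8810. Δ = (V_up−V_dn)/(S_up−S_dn) = (80.6860−18.1671)/(385.8460−286.9929) = 0.6324. V = [p*·80.6860 + (1−p*)·18.1671]/1.1 = 53.1835. B = V − Δ·S = -148.4902.
(2,0): S=145.8000. Δ = (V_up−V_dn)/(S_up−S_dn) = (101.0002−146.1982)/(176.4180−131.2200) = -1.0000. V = [p*·101.0002 + (1−p*)·146.1982]/1.1 = 106.3983. B = V − Δ·S = 252.1983.
(2,1): S=196.0200. Δ = (V_up−V_dn)/(S_up−S_dn) = (40.2340−101.0002)/(237.1842−176.4180) = -1.0000. V = [p*·40.2340 + (1−p*)·101.0002]/1.1 = 56.1783. B = V − Δ·S = 252.1983.
(2,2): S=263.5380. Δ = (V_up−V_dn)/(S_up−S_dn) = (53.1835−40.2340)/(318.8810−237.1842) = 0.1585. V = [p*·53.1835 + (1−p*)·40.2340]/1.1 = 44.1714. B = V − Δ·S = 2.3987.
(1,0): S=162.0000. Δ = (V_up−V_dn)/(S_up−S_dn) = (56.1783−106.3983)/(196.0200−145.8000) = -1.0000. V = [p*·56.1783 + (1−p*)·106.3983]/1.1 = 67.2712. B = V − Δ·S = 229.2712.
(1,1): S=217.8000. Δ = (V_up−V_dn)/(S_up−S_dn) = (44.1714−56.1783)/(263.5380−196.0200) = -0.1778. V = [p*·44.1714 + (1−p*)·56.1783]/1.1 = 44.0290. B = V − Δ·S = 82.7612.
(0,0): S=180.0000. Δ = (V_up−V_dn)/(S_up−S_dn) = (44.0290−67.2712)/(217.8000−162.0000) = -0.4165. V = [p*·44.0290 + (1−p*)·67.2712]/1.1 = 47.5239. B = V − Δ·S = 122.4987.
Self-financing check: at every node Δ·S+B equals the discounted successor values.

(0,0): Delta=-0.4165 Bond=122.4987
(1,0): Delta=-1.0000 Bond=229.2712
(1,1): Delta=-0.1778 Bond=82.7612
(2,0): Delta=-1.0000 Bond=252.1983
(2,1): Delta=-1.0000 Bond=252.1983
(2,2): Delta=0.1585 Bond=2.3987
(3,0): Delta=-1.0000 Bond=277.4182
(3,1): Delta=-1.0000 Bond=277.4182
(3,2): Delta=-1.0000 Bond=277.4182
(3,3): Delta=0.6324 Bond=-148.4902
V0=47.5239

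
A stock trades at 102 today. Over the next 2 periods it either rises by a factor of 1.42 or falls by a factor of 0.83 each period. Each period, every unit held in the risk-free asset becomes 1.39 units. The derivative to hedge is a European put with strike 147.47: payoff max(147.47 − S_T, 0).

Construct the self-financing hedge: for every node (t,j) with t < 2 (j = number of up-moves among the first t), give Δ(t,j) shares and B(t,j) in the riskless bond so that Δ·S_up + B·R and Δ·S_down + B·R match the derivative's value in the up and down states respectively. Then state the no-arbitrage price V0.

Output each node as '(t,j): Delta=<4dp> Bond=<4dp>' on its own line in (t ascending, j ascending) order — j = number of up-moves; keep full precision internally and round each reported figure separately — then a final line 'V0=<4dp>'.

Risk-neutral probability p* = (R−d)/(u−d) = (1.39−0.83)/(1.42−0.83) = 0.9492.
Terminal payoffs: V(2,0)=77.2022, V(2,1)=27.2528, V(2,2)=0.0000
  t=1,j=0: stock 84.6600 → up 120.2172 (V=27.2528), down 70.2678 (V=77.2022). Price 21.4335; hedge Δ=-1.0000, bond B=106.0935.
  t=1,j=1: stock 144.8400 → up 205.6728 (V=0.0000), down 120.2172 (V=27.2528). Price 0.9969; hedge Δ=-0.3189, bond B=47.1881.
  t=0,j=0: stock 102.0000 → up 144.8400 (V=0.9969), down 84.6600 (V=21.4335). Price 1.4648; hedge Δ=-0.3396, bond B=36.1031.
The time-0 hedge costs 1.4648, which is the no-arbitrage price.

(0,0): Delta=-0.3396 Bond=36.1031
(1,0): Delta=-1.0000 Bond=106.0935
(1,1): Delta=-0.3189 Bond=47.1881
V0=1.4648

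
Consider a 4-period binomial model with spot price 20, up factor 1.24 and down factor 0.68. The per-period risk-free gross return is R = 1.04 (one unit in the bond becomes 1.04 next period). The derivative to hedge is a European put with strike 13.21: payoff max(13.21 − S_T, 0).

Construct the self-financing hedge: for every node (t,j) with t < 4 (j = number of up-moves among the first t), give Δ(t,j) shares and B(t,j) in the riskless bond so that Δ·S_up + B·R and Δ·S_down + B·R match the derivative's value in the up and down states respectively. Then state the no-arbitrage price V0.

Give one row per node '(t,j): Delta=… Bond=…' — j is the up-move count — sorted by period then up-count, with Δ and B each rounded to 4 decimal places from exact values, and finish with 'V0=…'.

No-arbitrage ⇒ martingale measure with p* = (R−d)/(u−d) = 0.6429.
Terminal payoffs: V(4,0)=8.9337, V(4,1)=5.4121, V(4,2)=0.0000, V(4,3)=0.0000, V(4,4)=0.0000
(3,0): S=6.2886. Δ = (V_up−V_dn)/(S_up−S_dn) = (5.4121−8.9337)/(7.7979−4.2763) = -1.0000. V = [p*·5.4121 + (1−p*)·8.9337]/1.04 = 6.4133. B = V − Δ·S = 12.7019.
(3,1): S=11.4675. Δ = (V_up−V_dn)/(S_up−S_dn) = (0.0000−5.4121)/(14.2197−7.7979) = -0.8428. V = [p*·0.0000 + (1−p*)·5.4121]/1.04 = 1.8585. B = V − Δ·S = 11.5230.
(3,2): S=20.9114. Δ = (V_up−V_dn)/(S_up−S_dn) = (0.0000−0.0000)/(25.9301−14.2197) = 0.0000. V = [p*·0.0000 + (1−p*)·0.0000]/1.04 = 0.0000. B = V − Δ·S = 0.0000.
(3,3): S=38.1325. Δ = (V_up−V_dn)/(S_up−S_dn) = (0.0000−0.0000)/(47.2843−25.9301) = 0.0000. V = [p*·0.0000 + (1−p*)·0.0000]/1.04 = 0.0000. B = V − Δ·S = 0.0000.
(2,0): S=9.2480. Δ = (V_up−V_dn)/(S_up−S_dn) = (1.8585−6.4133)/(11.4675−6.2886) = -0.8795. V = [p*·1.8585 + (1−p*)·6.4133]/1.04 = 3.3512. B = V − Δ·S = 11.4846.
(2,1): S=16.8640. Δ = (V_up−V_dn)/(S_up−S_dn) = (0.0000−1.8585)/(20.9114−11.4675) = -0.1968. V = [p*·0.0000 + (1−p*)·1.8585]/1.04 = 0.6382. B = V − Δ·S = 3.9571.
(2,2): S=30.7520. Δ = (V_up−V_dn)/(S_up−S_dn) = (0.0000−0.0000)/(38.1325−20.9114) = 0.0000. V = [p*·0.0000 + (1−p*)·0.0000]/1.04 = 0.0000. B = V − Δ·S = 0.0000.
(1,0): S=13.6000. Δ = (V_up−V_dn)/(S_up−S_dn) = (0.6382−3.3512)/(16.8640−9.2480) = -0.3562. V = [p*·0.6382 + (1−p*)·3.3512]/1.04 = 1.5453. B = V − Δ·S = 6.3899.
(1,1): S=24.8000. Δ = (V_up−V_dn)/(S_up−S_dn) = (0.0000−0.6382)/(30.7520−16.8640) = -0.0460. V = [p*·0.0000 + (1−p*)·0.6382]/1.04 = 0.2192. B = V − Δ·S = 1.3589.
(0,0): S=20.0000. Δ = (V_up−V_dn)/(S_up−S_dn) = (0.2192−1.5453)/(24.8000−13.6000) = -0.1184. V = [p*·0.2192 + (1−p*)·1.5453]/1.04 = 0.6662. B = V − Δ·S = 3.0343.
Root portfolio cost Δ·20+B reproduces V0=0.6662.

(0,0): Delta=-0.1184 Bond=3.0343
(1,0): Delta=-0.3562 Bond=6.3899
(1,1): Delta=-0.0460 Bond=1.3589
(2,0): Delta=-0.8795 Bond=11.4846
(2,1): Delta=-0.1968 Bond=3.9571
(2,2): Delta=0.0000 Bond=0.0000
(3,0): Delta=-1.0000 Bond=12.7019
(3,1): Delta=-0.8428 Bond=11.5230
(3,2): Delta=0.0000 Bond=0.0000
(3,3): Delta=0.0000 Bond=0.0000
V0=0.6662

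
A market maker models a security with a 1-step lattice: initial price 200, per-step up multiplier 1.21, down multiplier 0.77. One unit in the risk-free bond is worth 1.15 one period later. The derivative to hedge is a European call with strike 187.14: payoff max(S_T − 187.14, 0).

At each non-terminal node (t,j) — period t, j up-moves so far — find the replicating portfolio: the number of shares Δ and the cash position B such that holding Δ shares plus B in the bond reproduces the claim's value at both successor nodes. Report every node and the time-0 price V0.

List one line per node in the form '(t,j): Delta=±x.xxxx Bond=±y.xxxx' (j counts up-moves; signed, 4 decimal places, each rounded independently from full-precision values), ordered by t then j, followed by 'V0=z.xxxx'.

Since d<R<u, set p* = (R−d)/(u−d) = 0.8636; price each node as the discounted p*-expectation of its children.
Terminal values V(1,·): V(1,0)=0.0000, V(1,1)=54.8600
  t=0,j=0: stock 200.0000 → up 242.0000 (V=54.8600), down 154.0000 (V=0.0000). Price 41.1992; hedge Δ=0.6234, bond B=-83.4826.
Self-financing check: at every node Δ·S+B equals the discounted successor values.

(0,0): Delta=0.6234 Bond=-83.4826
V0=41.1992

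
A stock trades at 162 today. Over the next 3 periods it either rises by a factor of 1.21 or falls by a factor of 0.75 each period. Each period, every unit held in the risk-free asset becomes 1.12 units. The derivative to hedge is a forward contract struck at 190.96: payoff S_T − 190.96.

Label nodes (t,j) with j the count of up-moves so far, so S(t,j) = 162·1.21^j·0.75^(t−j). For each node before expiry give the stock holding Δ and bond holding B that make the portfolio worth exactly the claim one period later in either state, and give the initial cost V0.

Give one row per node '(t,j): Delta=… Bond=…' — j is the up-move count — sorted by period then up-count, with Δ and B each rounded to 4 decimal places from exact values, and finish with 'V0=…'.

(0,0): Delta=1.0000 Bond=-135.9216
(1,0): Delta=1.0000 Bond=-152.2321
(1,1): Delta=1.0000 Bond=-152.2321
(2,0): Delta=1.0000 Bond=-170.5000
(2,1): Delta=1.0000 Bond=-170.5000
(2,2): Delta=1.0000 Bond=-170.5000
V0=26.0784

Since d<R<u, set p* = (R−d)/(u−d) = 0.8043; price each node as the discounted p*-expectation of its children.
Payoff layer (t=3): V(3,0)=-122.6163, V(3,1)=-80.6988, V(3,2)=-13.0719, V(3,3)=96.0329
(2,0): S=91.1250. Δ = (V_up−V_dn)/(S_up−S_dn) = (-80.6988−-122.6163)/(110.2612−68.3438) = 1.0000. V = [p*·-80.6988 + (1−p*)·-122.6163]/1.12 = -79.3750. B = V − Δ·S = -170.5000.
(2,1): S=147.0150. Δ = (V_up−V_dn)/(S_up−S_dn) = (-13.0719−-80.6988)/(177.8881−110.2612) = 1.0000. V = [p*·-13.0719 + (1−p*)·-80.6988]/1.12 = -23.4850. B = V − Δ·S = -170.5000.
(2,2): S=237.1842. Δ = (V_up−V_dn)/(S_up−S_dn) = (96.0329−-13.0719)/(286.9929−177.8881) = 1.0000. V = [p*·96.0329 + (1−p*)·-13.0719]/1.12 = 66.6842. B = V − Δ·S = -170.5000.
(1,0): S=121.5000. Δ = (V_up−V_dn)/(S_up−S_dn) = (-23.4850−-79.3750)/(147.0150−91.1250) = 1.0000. V = [p*·-23.4850 + (1−p*)·-79.3750]/1.12 = -30.7321. B = V − Δ·S = -152.2321.
(1,1): S=196.0200. Δ = (V_up−V_dn)/(S_up−S_dn) = (66.6842−-23.4850)/(237.1842−147.0150) = 1.0000. V = [p*·66.6842 + (1−p*)·-23.4850]/1.12 = 43.7879. B = V − Δ·S = -152.2321.
(0,0): S=162.0000. Δ = (V_up−V_dn)/(S_up−S_dn) = (43.7879−-30.7321)/(196.0200−121.5000) = 1.0000. V = [p*·43.7879 + (1−p*)·-30.7321]/1.12 = 26.0784. B = V − Δ·S = -135.9216.
The time-0 hedge costs 26.0784, which is the no-arbitrage price.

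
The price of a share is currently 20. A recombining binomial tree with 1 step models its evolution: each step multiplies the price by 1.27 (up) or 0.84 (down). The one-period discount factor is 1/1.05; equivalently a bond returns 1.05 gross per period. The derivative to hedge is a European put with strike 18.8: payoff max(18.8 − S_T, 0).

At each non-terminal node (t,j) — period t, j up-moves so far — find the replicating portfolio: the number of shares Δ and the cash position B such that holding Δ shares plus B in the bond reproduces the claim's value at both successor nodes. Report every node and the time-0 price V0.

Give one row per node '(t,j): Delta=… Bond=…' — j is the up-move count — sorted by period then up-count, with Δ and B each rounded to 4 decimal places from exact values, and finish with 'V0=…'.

(0,0): Delta=-0.2326 Bond=5.6257
V0=0.9745

Since d<R<u, set p* = (R−d)/(u−d) = 0.4884; price each node as the discounted p*-expectation of its children.
Payoff layer (t=1): V(1,0)=2.0000, V(1,1)=0.0000
Node (0,0) S=20.0000: V=(p*·0.0000+(1−p*)·2.0000)/1.05=0.9745; Δ=(0.0000−2.0000)/(25.4000−16.8000)=-0.2326; B=V−Δ·S=5.6257
Each (Δ,B) replicates both successor values, so the strategy is self-financing and V0 is arbitrage-free.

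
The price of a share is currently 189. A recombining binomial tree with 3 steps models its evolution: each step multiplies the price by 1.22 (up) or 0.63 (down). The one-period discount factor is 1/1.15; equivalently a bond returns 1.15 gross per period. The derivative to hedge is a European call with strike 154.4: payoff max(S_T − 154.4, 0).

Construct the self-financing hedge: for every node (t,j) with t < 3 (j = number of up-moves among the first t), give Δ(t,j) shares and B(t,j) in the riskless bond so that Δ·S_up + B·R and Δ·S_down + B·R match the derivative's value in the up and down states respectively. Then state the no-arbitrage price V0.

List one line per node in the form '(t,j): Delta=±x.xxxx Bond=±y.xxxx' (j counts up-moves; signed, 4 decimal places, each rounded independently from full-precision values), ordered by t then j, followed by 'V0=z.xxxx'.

Risk-neutral probability p* = (R−d)/(u−d) = (1.15−0.63)/(1.22−0.63) = 0.8814.
At expiry t=3: V(3,0)=0.0000, V(3,1)=0.0000, V(3,2)=22.8238, V(3,3)=188.7953
  t=2,j=0: stock 75.0141 → up 91.5172 (V=0.0000), down 47.2589 (V=0.0000). Price 0.0000; hedge Δ=0.0000, bond B=0.0000.
  t=2,j=1: stock 145.2654 → up 177.2238 (V=22.8238), down 91.5172 (V=0.0000). Price 17.4921; hedge Δ=0.2663, bond B=-21.1923.
  t=2,j=2: stock 281.3076 → up 343.1953 (V=188.7953), down 177.2238 (V=22.8238). Price 147.0467; hedge Δ=1.0000, bond B=-134.2609.
  t=1,j=0: stock 119.0700 → up 145.2654 (V=17.4921), down 75.0141 (V=0.0000). Price 13.4059; hedge Δ=0.2490, bond B=-16.2417.
  t=1,j=1: stock 230.5800 → up 281.3076 (V=147.0467), down 145.2654 (V=17.4921). Price 114.5007; hedge Δ=0.9523, bond B=-105.0834.
  t=0,j=0: stock 189.0000 → up 230.5800 (V=114.5007), down 119.0700 (V=13.4059). Price 89.1360; hedge Δ=0.9066, bond B=-82.2112.
The time-0 hedge costs 89.1360, which is the no-arbitrage price.

(0,0): Delta=0.9066 Bond=-82.2112
(1,0): Delta=0.2490 Bond=-16.2417
(1,1): Delta=0.9523 Bond=-105.0834
(2,0): Delta=0.0000 Bond=0.0000
(2,1): Delta=0.2663 Bond=-21.1923
(2,2): Delta=1.0000 Bond=-134.2609
V0=89.1360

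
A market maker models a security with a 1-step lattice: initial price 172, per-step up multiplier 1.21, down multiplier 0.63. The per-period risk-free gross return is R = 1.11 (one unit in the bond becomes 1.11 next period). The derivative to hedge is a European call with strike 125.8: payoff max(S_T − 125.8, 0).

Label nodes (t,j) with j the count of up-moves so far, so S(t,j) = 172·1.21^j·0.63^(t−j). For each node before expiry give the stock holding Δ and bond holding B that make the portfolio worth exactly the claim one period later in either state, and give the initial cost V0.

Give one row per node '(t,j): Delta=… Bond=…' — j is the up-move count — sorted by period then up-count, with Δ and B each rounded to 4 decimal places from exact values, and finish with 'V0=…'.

Risk-neutral probability p* = (R−d)/(u−d) = (1.11−0.63)/(1.21−0.63) = 0.8276.
Terminal values V(1,·): V(1,0)=0.0000, V(1,1)=82.3200
Node (0,0) S=172.0000: V=(p*·82.3200+(1−p*)·0.0000)/1.11=61.3756; Δ=(82.3200−0.0000)/(208.1200−108.3600)=0.8252; B=V−Δ·S=-80.5555
Check: Δ(0,0)·S0 + B(0,0) = 61.3756 = V0.

(0,0): Delta=0.8252 Bond=-80.5555
V0=61.3756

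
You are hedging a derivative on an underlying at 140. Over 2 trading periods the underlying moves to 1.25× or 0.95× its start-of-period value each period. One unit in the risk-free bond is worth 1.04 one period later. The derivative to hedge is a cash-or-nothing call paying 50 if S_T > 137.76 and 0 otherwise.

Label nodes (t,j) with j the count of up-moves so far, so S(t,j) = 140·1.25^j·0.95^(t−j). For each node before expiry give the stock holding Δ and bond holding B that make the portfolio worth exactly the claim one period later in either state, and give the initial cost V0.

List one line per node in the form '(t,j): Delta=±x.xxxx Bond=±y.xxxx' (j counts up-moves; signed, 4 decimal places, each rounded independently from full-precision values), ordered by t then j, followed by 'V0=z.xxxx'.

The replicating-portfolio and risk-neutral prices coincide; use p* = (1.04−0.95)/(1.25−0.95) = 0.3000 for the latter.
Terminal values V(2,·): V(2,0)=0.0000, V(2,1)=50.0000, V(2,2)=50.0000
(1,0): S=133.0000. Δ = (V_up−V_dn)/(S_up−S_dn) = (50.0000−0.0000)/(166.2500−126.3500) = 1.2531. V = [p*·50.0000 + (1−p*)·0.0000]/1.04 = 14.4231. B = V − Δ·S = -152.2436.
(1,1): S=175.0000. Δ = (V_up−V_dn)/(S_up−S_dn) = (50.0000−50.0000)/(218.7500−166.2500) = 0.0000. V = [p*·50.0000 + (1−p*)·50.0000]/1.04 = 48.0769. B = V − Δ·S = 48.0769.
(0,0): S=140.0000. Δ = (V_up−V_dn)/(S_up−S_dn) = (48.0769−14.4231)/(175.0000−133.0000) = 0.8013. V = [p*·48.0769 + (1−p*)·14.4231]/1.04 = 23.5762. B = V − Δ·S = -88.6033.
Root portfolio cost Δ·140+B reproduces V0=23.5762.

(0,0): Delta=0.8013 Bond=-88.6033
(1,0): Delta=1.2531 Bond=-152.2436
(1,1): Delta=0.0000 Bond=48.0769
V0=23.5762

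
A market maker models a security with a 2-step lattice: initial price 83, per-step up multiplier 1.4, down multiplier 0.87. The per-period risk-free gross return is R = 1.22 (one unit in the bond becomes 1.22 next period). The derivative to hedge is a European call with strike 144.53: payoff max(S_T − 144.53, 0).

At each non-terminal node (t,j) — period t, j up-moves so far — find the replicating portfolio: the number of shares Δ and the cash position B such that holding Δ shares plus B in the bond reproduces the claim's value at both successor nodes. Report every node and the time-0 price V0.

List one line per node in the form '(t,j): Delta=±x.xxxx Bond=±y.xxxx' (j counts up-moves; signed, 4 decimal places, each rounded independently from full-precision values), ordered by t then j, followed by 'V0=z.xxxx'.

(0,0): Delta=0.2233 Bond=-13.2188
(1,0): Delta=0.0000 Bond=0.0000
(1,1): Delta=0.2947 Bond=-24.4208
V0=5.3179

Since d<R<u, set p* = (R−d)/(u−d) = 0.6604; price each node as the discounted p*-expectation of its children.
Terminal values V(2,·): V(2,0)=0.0000, V(2,1)=0.0000, V(2,2)=18.1500
Node (1,0) S=72.2100: V=(p*·0.0000+(1−p*)·0.0000)/1.22=0.0000; Δ=(0.0000−0.0000)/(101.0940−62.8227)=0.0000; B=V−Δ·S=0.0000
Node (1,1) S=116.2000: V=(p*·18.1500+(1−p*)·0.0000)/1.22=9.8245; Δ=(18.1500−0.0000)/(162.6800−101.0940)=0.2947; B=V−Δ·S=-24.4208
Node (0,0) S=83.0000: V=(p*·9.8245+(1−p*)·0.0000)/1.22=5.3179; Δ=(9.8245−0.0000)/(116.2000−72.2100)=0.2233; B=V−Δ·S=-13.2188
The time-0 hedge costs 5.3179, which is the no-arbitrage price.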